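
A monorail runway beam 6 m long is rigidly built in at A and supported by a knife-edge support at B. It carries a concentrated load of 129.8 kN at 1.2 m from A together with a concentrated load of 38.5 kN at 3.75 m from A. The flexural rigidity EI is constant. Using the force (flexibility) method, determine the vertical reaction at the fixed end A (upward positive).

Choose R_B as the redundant. The primary structure is the cantilever fixed at A.
Deflection at B on the released cantilever, summing each load's contribution:
  point load 129.8 at a = 1.2: Pa²(3L − a)/(6EI) = 523.4/EI
  point load 38.5 at a = 3.75: Pa²(3L − a)/(6EI) = 1286/EI
  δ_0 = 1809/EI
Flexibility coefficient — unit upward force at B: δ_{BB} = L³/(3EI) = 72/EI.
The prop prevents deflection at B: R_B = δ_0/δ_{BB} = 1809/72 = 25.13 kN.
Vertical equilibrium: R_A = ΣP − R_B = 168.3 − 25.13 = 143.2 kN.

R_A = 143.2 kN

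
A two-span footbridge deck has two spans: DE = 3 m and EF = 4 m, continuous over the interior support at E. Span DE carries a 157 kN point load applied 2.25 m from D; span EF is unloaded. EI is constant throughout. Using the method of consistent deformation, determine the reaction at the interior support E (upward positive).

Insert a hinge at E; M_E is the redundant, and each span becomes simply supported.
Discontinuity in slope at E on the released structure — sum the simple-span end rotations:
  span DE: point load 157 at a = 2.25: Pab(L + a)/(6LEI) = 77.27/EI
  relative rotation θ_0 = (77.27 + 0)/EI = 77.27/EI
A unit hogging moment at E produces rotation L₁/(3EI) + L₂/(3EI) = 2.333/EI.
Slope continuity at E: θ_0 = M_E·2.333/EI, so M_E = 77.27/2.333 = 33.12 kN·m (hogging).
Span DE, ΣM about D with M_E applied at E: R_E^{DE}·3 = 353.2 + 33.12, so R_E^{DE} = 128.8 kN and R_D = 157 − 128.8 = 28.21 kN.
Span EF, ΣM about F: R_E^{EF}·4 = 0 + 33.12, so R_E^{EF} = 8.279 kN and R_F = 0 − 8.279 = -8.279 kN.
R_E = 128.8 + 8.279 = 137.1 kN.

R_E = 137.1 kN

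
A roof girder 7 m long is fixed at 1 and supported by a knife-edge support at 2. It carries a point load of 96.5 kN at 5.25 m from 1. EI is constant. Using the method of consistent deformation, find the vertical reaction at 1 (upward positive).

R_1 = 35.43 kN

Take the reaction at 2 as the redundant and release it; the primary structure is a cantilever fixed at 1.
Deflection at 2 on the released cantilever, summing each load's contribution:
  point load 96.5 at a = 5.25: Pa²(3L − a)/(6EI) = 6982/EI
Flexibility coefficient — unit upward force at 2: δ_{22} = L³/(3EI) = 114.3/EI.
The prop prevents deflection at 2: R_2 = δ_0/δ_{22} = 6982/114.3 = 61.07 kN.
Vertical equilibrium: R_1 = ΣP − R_2 = 96.5 − 61.07 = 35.43 kN.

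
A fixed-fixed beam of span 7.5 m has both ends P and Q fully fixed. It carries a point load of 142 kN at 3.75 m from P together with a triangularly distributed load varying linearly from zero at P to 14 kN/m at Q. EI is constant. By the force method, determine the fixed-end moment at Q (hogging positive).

Take the two fixed-end moments M_P, M_Q as redundants; the released structure is the simple span PQ.
Simple-span end rotations at P and Q under the given loads:
  at P: point load 142 at a = 3.75: Pab(L + b)/(6LEI) = 499.2/EI
  at Q: point load 142 at a = 3.75: Pab(L + a)/(6LEI) = 499.2/EI
  at P: triangular load, peak 14: 7w₀L³/(360EI) = 114.8/EI
  at Q: triangular load, peak 14: w₀L³/(45EI) = 131.2/EI
  θ_P0 = 614.1/EI,  θ_Q0 = 630.5/EI
Flexibility coefficients: a unit moment at one end gives L/(3EI) there and L/(6EI) at the far end, so f₁₁ = f₂₂ = 2.5/EI and f₁₂ = f₂₁ = 1.25/EI.
Compatibility — zero rotation at each built-in end:
  2.5 M_P + 1.25 M_Q = 614.1
  1.25 M_P + 2.5 M_Q = 630.5
Solving the pair gives M_P = 159.4 kN·m and M_Q = 172.5 kN·m (hogging).

M_Q = 172.5 kN·m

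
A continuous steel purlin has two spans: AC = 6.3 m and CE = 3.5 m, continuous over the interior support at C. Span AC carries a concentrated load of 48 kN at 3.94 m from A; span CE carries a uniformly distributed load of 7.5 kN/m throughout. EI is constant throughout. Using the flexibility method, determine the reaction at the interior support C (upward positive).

R_C = 61.42 kN

Release continuity at C by inserting a hinge; the redundant is the internal moment M_C. The primary structure is two simply-supported spans AC and CE.
Discontinuity in slope at C on the released structure — sum the simple-span end rotations:
  span AC: point load 48 at a = 3.94: Pab(L + a)/(6LEI) = 120.9/EI
  span CE: UDL 7.5: wL³/(24EI) = 13.4/EI
  relative rotation θ_0 = (120.9 + 13.4)/EI = 134.3/EI
A unit hogging moment at C produces rotation L₁/(3EI) + L₂/(3EI) = 3.267/EI.
Slope continuity at C: θ_0 = M_C·3.267/EI, so M_C = 134.3/3.267 = 41.11 kN·m (hogging).
Span AC, ΣM about A with M_C applied at C: R_C^{AC}·6.3 = 189.1 + 41.11, so R_C^{AC} = 36.55 kN and R_A = 48 − 36.55 = 11.45 kN.
Span CE, ΣM about E: R_C^{CE}·3.5 = 45.94 + 41.11, so R_C^{CE} = 24.87 kN and R_E = 26.25 − 24.87 = 1.378 kN.
R_C = 36.55 + 24.87 = 61.42 kN.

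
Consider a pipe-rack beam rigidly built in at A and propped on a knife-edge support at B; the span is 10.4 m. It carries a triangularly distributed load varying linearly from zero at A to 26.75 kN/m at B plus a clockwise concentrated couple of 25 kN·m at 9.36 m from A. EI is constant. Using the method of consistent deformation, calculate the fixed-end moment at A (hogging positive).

Choose R_B as the redundant. The primary structure is the cantilever fixed at A.
Deflection at B on the released cantilever, summing each load's contribution:
  triangular load, peak 26.75 at the free end: 11w₀L⁴/(120EI) = 28686/EI
  clockwise couple 25 at a = 9.36: M₀a(2L − a)/(2EI) = 1338/EI
  δ_0 = 30024/EI
Tip deflection under a unit load at B: L³/(3EI) = 375/EI.
The prop prevents deflection at B: R_B = δ_0/δ_{BB} = 30024/375 = 80.07 kN.
Moment equilibrium about A: M_A = Σ(load moments about A) − R_B·L = 989.4 − 80.07×10.4 = 156.6 kN·m.

M_A = 156.6 kN·m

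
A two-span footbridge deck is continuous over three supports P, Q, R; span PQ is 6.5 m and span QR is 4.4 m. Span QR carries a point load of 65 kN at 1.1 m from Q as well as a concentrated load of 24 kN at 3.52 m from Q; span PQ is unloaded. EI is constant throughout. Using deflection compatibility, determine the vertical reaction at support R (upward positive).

R_R = 30.22 kN

Insert a hinge at Q; M_Q is the redundant, and each span becomes simply supported.
End slopes at the hinge Q, treating each span as simply supported:
  span QR: point load 65 at a = 1.1: Pab(L + b)/(6LEI) = 68.82/EI
  span QR: point load 24 at a = 3.52: Pab(L + b)/(6LEI) = 14.87/EI
  relative rotation θ_0 = (0 + 83.69)/EI = 83.69/EI
A unit hogging moment at Q produces rotation L₁/(3EI) + L₂/(3EI) = 3.633/EI.
Compatibility: M_Q·(L₁+L₂)/(3EI) = θ_0, giving M_Q = 23.03 kN·m (hogging).
Span QR, ΣM about R: R_Q^{QR}·4.4 = 235.6 + 23.03, so R_Q^{QR} = 58.78 kN and R_R = 89 − 58.78 = 30.22 kN.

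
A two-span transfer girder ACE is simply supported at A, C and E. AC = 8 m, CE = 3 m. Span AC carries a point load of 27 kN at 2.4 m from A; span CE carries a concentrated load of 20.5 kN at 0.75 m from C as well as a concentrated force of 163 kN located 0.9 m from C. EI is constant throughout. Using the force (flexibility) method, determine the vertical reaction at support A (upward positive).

Insert a hinge at C; M_C is the redundant, and each span becomes simply supported.
End slopes at the hinge C, treating each span as simply supported:
  span AC: point load 27 at a = 2.4: Pab(L + a)/(6LEI) = 78.62/EI
  span CE: point load 20.5 at a = 0.75: Pab(L + b)/(6LEI) = 10.09/EI
  span CE: point load 163 at a = 0.9: Pab(L + b)/(6LEI) = 87.29/EI
  relative rotation θ_0 = (78.62 + 97.38)/EI = 176/EI
A unit hogging moment at C produces rotation L₁/(3EI) + L₂/(3EI) = 3.667/EI.
Compatibility: M_C·(L₁+L₂)/(3EI) = θ_0, giving M_C = 48 kN·m (hogging).
Span AC, ΣM about A with M_C applied at C: R_C^{AC}·8 = 64.8 + 48, so R_C^{AC} = 14.1 kN and R_A = 27 − 14.1 = 12.9 kN.

R_A = 12.9 kN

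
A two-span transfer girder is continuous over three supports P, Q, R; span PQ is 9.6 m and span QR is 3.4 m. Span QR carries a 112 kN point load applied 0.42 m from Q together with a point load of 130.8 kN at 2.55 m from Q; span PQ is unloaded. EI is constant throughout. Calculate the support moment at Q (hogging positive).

Insert a hinge at Q; M_Q is the redundant, and each span becomes simply supported.
Rotations at Q on the released spans (each span's end-slope, ×1/EI):
  span QR: point load 112 at a = 0.42: Pab(L + b)/(6LEI) = 43.84/EI
  span QR: point load 130.8 at a = 2.55: Pab(L + b)/(6LEI) = 59.06/EI
  relative rotation θ_0 = (0 + 102.9)/EI = 102.9/EI
A unit hogging moment at Q produces rotation L₁/(3EI) + L₂/(3EI) = 4.333/EI.
Slope continuity at Q: θ_0 = M_Q·4.333/EI, so M_Q = 102.9/4.333 = 23.75 kN·m (hogging).

M_Q = 23.75 kN·m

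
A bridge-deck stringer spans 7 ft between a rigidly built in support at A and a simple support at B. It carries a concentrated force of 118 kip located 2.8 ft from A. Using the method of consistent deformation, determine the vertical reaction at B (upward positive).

R_B = 24.54 kip

Take the reaction at B as the redundant and release it; the primary structure is a cantilever fixed at A.
Downward deflection at the released point B due to the loads:
  point load 118 at a = 2.8: Pa²(3L − a)/(6EI) = 2806/EI
Flexibility coefficient — unit upward force at B: δ_{BB} = L³/(3EI) = 114.3/EI.
The prop prevents deflection at B: R_B = δ_0/δ_{BB} = 2806/114.3 = 24.54 kip.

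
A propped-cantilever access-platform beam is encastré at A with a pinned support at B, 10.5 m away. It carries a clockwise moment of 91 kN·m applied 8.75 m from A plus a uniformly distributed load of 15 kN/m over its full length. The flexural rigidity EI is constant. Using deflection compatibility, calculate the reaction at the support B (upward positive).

Release the roller at B. Primary structure: cantilever fixed at A.
Downward deflection at the released point B due to the loads:
  clockwise couple 91 at a = 8.75: M₀a(2L − a)/(2EI) = 4877/EI
  UDL 15: wL⁴/(8EI) = 22791/EI
  δ_0 = 27668/EI
Tip deflection under a unit load at B: L³/(3EI) = 385.9/EI.
The prop prevents deflection at B: R_B = δ_0/δ_{BB} = 27668/385.9 = 71.7 kN.

R_B = 71.7 kN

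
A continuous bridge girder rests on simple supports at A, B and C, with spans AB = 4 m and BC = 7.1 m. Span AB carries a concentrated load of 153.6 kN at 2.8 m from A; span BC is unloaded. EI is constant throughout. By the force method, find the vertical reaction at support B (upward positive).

Release continuity at B by inserting a hinge; the redundant is the internal moment M_B. The primary structure is two simply-supported spans AB and BC.
Discontinuity in slope at B on the released structure — sum the simple-span end rotations:
  span AB: point load 153.6 at a = 2.8: Pab(L + a)/(6LEI) = 146.2/EI
  relative rotation θ_0 = (146.2 + 0)/EI = 146.2/EI
A unit hogging moment at B produces rotation L₁/(3EI) + L₂/(3EI) = 3.7/EI.
Slope continuity at B: θ_0 = M_B·3.7/EI, so M_B = 146.2/3.7 = 39.52 kN·m (hogging).
Span AB, ΣM about A with M_B applied at B: R_B^{AB}·4 = 430.1 + 39.52, so R_B^{AB} = 117.4 kN and R_A = 153.6 − 117.4 = 36.2 kN.
Span BC, ΣM about C: R_B^{BC}·7.1 = 0 + 39.52, so R_B^{BC} = 5.566 kN and R_C = 0 − 5.566 = -5.566 kN.
R_B = 117.4 + 5.566 = 123 kN.

R_B = 123 kN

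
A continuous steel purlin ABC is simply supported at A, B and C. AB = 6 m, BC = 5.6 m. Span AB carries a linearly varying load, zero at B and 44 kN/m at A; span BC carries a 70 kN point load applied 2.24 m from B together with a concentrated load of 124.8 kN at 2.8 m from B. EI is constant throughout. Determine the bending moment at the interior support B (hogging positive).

M_B = 147.4 kN·m

Release continuity at B by inserting a hinge; the redundant is the internal moment M_B. The primary structure is two simply-supported spans AB and BC.
End slopes at the hinge B, treating each span as simply supported:
  span AB: triangular load, peak 44: 7w₀L³/(360EI) = 184.8/EI
  span BC: point load 70 at a = 2.24: Pab(L + b)/(6LEI) = 140.5/EI
  span BC: point load 124.8 at a = 2.8: Pab(L + b)/(6LEI) = 244.6/EI
  relative rotation θ_0 = (184.8 + 385.1)/EI = 569.9/EI
A unit hogging moment at B produces rotation L₁/(3EI) + L₂/(3EI) = 3.867/EI.
Slope continuity at B: θ_0 = M_B·3.867/EI, so M_B = 569.9/3.867 = 147.4 kN·m (hogging).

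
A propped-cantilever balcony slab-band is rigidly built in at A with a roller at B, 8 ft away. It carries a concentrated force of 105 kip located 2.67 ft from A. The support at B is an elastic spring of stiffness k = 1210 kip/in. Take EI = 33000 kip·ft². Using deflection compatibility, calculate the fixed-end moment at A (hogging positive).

Choose R_B as the redundant. The primary structure is the cantilever fixed at A.
Downward deflection at the released point B due to the loads:
  point load 105 at a = 2.67: Pa²(3L − a)/(6EI) = 2661/EI
Tip deflection under a unit load at B: L³/(3EI) = 170.7/EI.
With EI = 33000 kip·ft²: δ_0 = 0.080638 ft and δ_{BB} = 0.005172 ft/kip.
Compatibility — the spring shortens by R_B/k under the reaction it provides: δ_0 − R_B·δ_{BB} = R_B/k. With 1/k = 1/(1210×12) ft/kip = 0.000069 ft/kip, R_B = δ_0 / (δ_{BB} + 1/k) = 0.080638 / (0.005172 + 0.000069) = 15.39 kip.
Moment equilibrium about A: M_A = Σ(load moments about A) − R_B·L = 280.4 − 15.39×8 = 157.3 kip·ft.

M_A = 157.3 kip·ft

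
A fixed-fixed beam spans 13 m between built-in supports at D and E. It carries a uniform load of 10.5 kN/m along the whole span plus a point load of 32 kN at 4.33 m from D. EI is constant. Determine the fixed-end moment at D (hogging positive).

M_D = 209.5 kN·m

Release both end moments; the primary structure is a simply-supported span DE with redundants M_D and M_E.
Simple-span end rotations at D and E under the given loads:
  at D: UDL 10.5: wL³/(24EI) = 961.2/EI
  at E: UDL 10.5: wL³/(24EI) = 961.2/EI
  at D: point load 32 at a = 4.33: Pab(L + b)/(6LEI) = 333.8/EI
  at E: point load 32 at a = 4.33: Pab(L + a)/(6LEI) = 266.9/EI
  θ_D0 = 1295/EI,  θ_E0 = 1228/EI
Flexibility coefficients: a unit moment at one end gives L/(3EI) there and L/(6EI) at the far end, so f₁₁ = f₂₂ = 4.333/EI and f₁₂ = f₂₁ = 2.167/EI.
Compatibility — zero rotation at each built-in end:
  4.333 M_D + 2.167 M_E = 1295
  2.167 M_D + 4.333 M_E = 1228
Solving the pair gives M_D = 209.5 kN·m and M_E = 178.7 kN·m (hogging).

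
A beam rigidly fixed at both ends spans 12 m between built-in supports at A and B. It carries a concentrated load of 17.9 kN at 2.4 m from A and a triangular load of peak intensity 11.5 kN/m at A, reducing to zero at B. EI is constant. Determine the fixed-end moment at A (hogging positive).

Release both end moments; the primary structure is a simply-supported span AB with redundants M_A and M_B.
End rotations of the released simple span under the applied load (×1/EI):
  at A: point load 17.9 at a = 2.4: Pab(L + b)/(6LEI) = 123.7/EI
  at B: point load 17.9 at a = 2.4: Pab(L + a)/(6LEI) = 82.48/EI
  at A: triangular load, peak 11.5: w₀L³/(45EI) = 441.6/EI
  at B: triangular load, peak 11.5: 7w₀L³/(360EI) = 386.4/EI
  θ_A0 = 565.3/EI,  θ_B0 = 468.9/EI
Flexibility coefficients: a unit moment at one end gives L/(3EI) there and L/(6EI) at the far end, so f₁₁ = f₂₂ = 4/EI and f₁₂ = f₂₁ = 2/EI.
Compatibility — zero rotation at each built-in end:
  4 M_A + 2 M_B = 565.3
  2 M_A + 4 M_B = 468.9
Solving the pair gives M_A = 110.3 kN·m and M_B = 62.07 kN·m (hogging).

M_A = 110.3 kN·m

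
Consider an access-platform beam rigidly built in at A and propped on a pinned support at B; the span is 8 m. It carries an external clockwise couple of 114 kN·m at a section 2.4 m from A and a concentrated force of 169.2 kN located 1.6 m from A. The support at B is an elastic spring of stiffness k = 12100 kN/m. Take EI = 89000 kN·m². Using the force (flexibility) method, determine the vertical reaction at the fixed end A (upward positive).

Release the roller at B. Primary structure: cantilever fixed at A.
Free-end deflection of the primary structure under the applied loading (downward +):
  clockwise couple 114 at a = 2.4: M₀a(2L − a)/(2EI) = 1860/EI
  point load 169.2 at a = 1.6: Pa²(3L − a)/(6EI) = 1617/EI
  δ_0 = 3478/EI
Flexibility coefficient — unit upward force at B: δ_{BB} = L³/(3EI) = 170.7/EI.
With EI = 89000 kN·m²: δ_0 = 0.039074 m and δ_{BB} = 0.001918 m/kN.
Compatibility — the spring shortens by R_B/k under the reaction it provides: δ_0 − R_B·δ_{BB} = R_B/k. With 1/k = 0.000083 m/kN, R_B = δ_0 / (δ_{BB} + 1/k) = 0.039074 / (0.001918 + 0.000083) = 19.53 kN.
Vertical equilibrium: R_A = ΣP − R_B = 169.2 − 19.53 = 149.7 kN.

R_A = 149.7 kN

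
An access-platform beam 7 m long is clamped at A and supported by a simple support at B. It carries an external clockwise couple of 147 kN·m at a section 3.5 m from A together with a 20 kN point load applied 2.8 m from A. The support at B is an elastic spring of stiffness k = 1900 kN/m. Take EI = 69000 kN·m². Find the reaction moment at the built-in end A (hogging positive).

Remove the prop at B; the released (primary) structure is a cantilever built in at A.
Deflection at B on the released cantilever, summing each load's contribution:
  clockwise couple 147 at a = 3.5: M₀a(2L − a)/(2EI) = 2701/EI
  point load 20 at a = 2.8: Pa²(3L − a)/(6EI) = 475.6/EI
  δ_0 = 3177/EI
Flexibility coefficient — unit upward force at B: δ_{BB} = L³/(3EI) = 114.3/EI.
With EI = 69000 kN·m²: δ_0 = 0.04604 m and δ_{BB} = 0.001657 m/kN.
Compatibility — the spring shortens by R_B/k under the reaction it provides: δ_0 − R_B·δ_{BB} = R_B/k. With 1/k = 0.000526 m/kN, R_B = δ_0 / (δ_{BB} + 1/k) = 0.04604 / (0.001657 + 0.000526) = 21.09 kN.
Moment equilibrium about A: M_A = Σ(load moments about A) − R_B·L = 203 − 21.09×7 = 55.39 kN·m.

M_A = 55.39 kN·m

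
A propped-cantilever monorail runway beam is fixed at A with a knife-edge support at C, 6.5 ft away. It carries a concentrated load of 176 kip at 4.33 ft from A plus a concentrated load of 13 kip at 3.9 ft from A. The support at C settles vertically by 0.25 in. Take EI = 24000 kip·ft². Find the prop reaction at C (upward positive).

Choose R_C as the redundant. The primary structure is the cantilever fixed at A.
Free-end deflection of the primary structure under the applied loading (downward +):
  point load 176 at a = 4.33: Pa²(3L − a)/(6EI) = 8343/EI
  point load 13 at a = 3.9: Pa²(3L − a)/(6EI) = 514.1/EI
  δ_0 = 8857/EI
Tip deflection under a unit load at C: L³/(3EI) = 91.54/EI.
With EI = 24000 kip·ft²: δ_0 = 0.36905 ft and δ_{CC} = 0.003814 ft/kip.
Compatibility — the beam at C must follow the support down by 0.02083 ft: δ_0 − R_C·δ_{CC} = 0.02083, so R_C = (0.36905 − 0.02083)/0.003814 = 91.29 kip.

R_C = 91.29 kip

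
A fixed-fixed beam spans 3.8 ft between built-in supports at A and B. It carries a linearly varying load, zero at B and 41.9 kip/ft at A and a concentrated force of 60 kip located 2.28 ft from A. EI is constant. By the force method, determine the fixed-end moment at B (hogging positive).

M_B = 53 kip·ft

Take the two fixed-end moments M_A, M_B as redundants; the released structure is the simple span AB.
On the primary (simply-supported) span, the end slopes from the loading are:
  at A: triangular load, peak 41.9: w₀L³/(45EI) = 51.09/EI
  at B: triangular load, peak 41.9: 7w₀L³/(360EI) = 44.71/EI
  at A: point load 60 at a = 2.28: Pab(L + b)/(6LEI) = 48.52/EI
  at B: point load 60 at a = 2.28: Pab(L + a)/(6LEI) = 55.45/EI
  θ_A0 = 99.61/EI,  θ_B0 = 100.2/EI
Flexibility coefficients: a unit moment at one end gives L/(3EI) there and L/(6EI) at the far end, so f₁₁ = f₂₂ = 1.267/EI and f₁₂ = f₂₁ = 0.6333/EI.
Compatibility — zero rotation at each built-in end:
  1.267 M_A + 0.6333 M_B = 99.61
  0.6333 M_A + 1.267 M_B = 100.2
Solving the pair gives M_A = 52.14 kip·ft and M_B = 53 kip·ft (hogging).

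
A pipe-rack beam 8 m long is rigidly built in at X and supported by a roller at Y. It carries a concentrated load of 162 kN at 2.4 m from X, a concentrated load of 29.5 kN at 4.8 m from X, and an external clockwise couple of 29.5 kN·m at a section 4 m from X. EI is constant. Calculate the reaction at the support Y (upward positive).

R_Y = 36.58 kN

Remove the prop at Y; the released (primary) structure is a cantilever built in at X.
Downward deflection at the released point Y due to the loads:
  point load 162 at a = 2.4: Pa²(3L − a)/(6EI) = 3359/EI
  point load 29.5 at a = 4.8: Pa²(3L − a)/(6EI) = 2175/EI
  clockwise couple 29.5 at a = 4: M₀a(2L − a)/(2EI) = 708/EI
  δ_0 = 6242/EI
Flexibility coefficient — unit upward force at Y: δ_{YY} = L³/(3EI) = 170.7/EI.
Compatibility at Y: δ_0 − R_Y·δ_{YY} = 0, so R_Y = 6242/170.7 = 36.58 kN.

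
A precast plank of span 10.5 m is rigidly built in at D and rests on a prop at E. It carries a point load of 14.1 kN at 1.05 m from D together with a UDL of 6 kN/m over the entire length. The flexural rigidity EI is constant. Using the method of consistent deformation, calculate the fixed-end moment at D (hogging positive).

M_D = 95.35 kN·m

Choose R_E as the redundant. The primary structure is the cantilever fixed at D.
Primary-structure tip deflection at E by superposition:
  point load 14.1 at a = 1.05: Pa²(3L − a)/(6EI) = 78.89/EI
  UDL 6: wL⁴/(8EI) = 9116/EI
  δ_0 = 9195/EI
Flexibility coefficient — unit upward force at E: δ_{EE} = L³/(3EI) = 385.9/EI.
The prop prevents deflection at E: R_E = δ_0/δ_{EE} = 9195/385.9 = 23.83 kN.
Moment equilibrium about D: M_D = Σ(load moments about D) − R_E·L = 345.6 − 23.83×10.5 = 95.35 kN·m.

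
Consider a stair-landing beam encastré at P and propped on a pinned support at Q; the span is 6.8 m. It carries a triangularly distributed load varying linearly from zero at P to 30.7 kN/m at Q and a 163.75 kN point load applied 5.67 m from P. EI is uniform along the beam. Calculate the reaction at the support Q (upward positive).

R_Q = 180.7 kN

Take the reaction at Q as the redundant and release it; the primary structure is a cantilever fixed at P.
Free-end deflection of the primary structure under the applied loading (downward +):
  triangular load, peak 30.7 at the free end: 11w₀L⁴/(120EI) = 6017/EI
  point load 163.75 at a = 5.67: Pa²(3L − a)/(6EI) = 12924/EI
  δ_0 = 18941/EI
Tip deflection under a unit load at Q: L³/(3EI) = 104.8/EI.
Compatibility at Q: δ_0 − R_Q·δ_{QQ} = 0, so R_Q = 18941/104.8 = 180.7 kN.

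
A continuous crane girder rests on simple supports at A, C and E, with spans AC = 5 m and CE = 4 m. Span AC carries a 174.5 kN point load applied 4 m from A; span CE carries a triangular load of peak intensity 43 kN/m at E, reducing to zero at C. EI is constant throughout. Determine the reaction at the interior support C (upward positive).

R_C = 207.7 kN

Take M_C as the redundant. Released structure: two simple spans AC and CE with a hinge at C.
Discontinuity in slope at C on the released structure — sum the simple-span end rotations:
  span AC: point load 174.5 at a = 4: Pab(L + a)/(6LEI) = 209.4/EI
  span CE: triangular load, peak 43: 7w₀L³/(360EI) = 53.51/EI
  relative rotation θ_0 = (209.4 + 53.51)/EI = 262.9/EI
A unit hogging moment at C produces rotation L₁/(3EI) + L₂/(3EI) = 3/EI.
Slope continuity at C: θ_0 = M_C·3/EI, so M_C = 262.9/3 = 87.64 kN·m (hogging).
Span AC, ΣM about A with M_C applied at C: R_C^{AC}·5 = 698 + 87.64, so R_C^{AC} = 157.1 kN and R_A = 174.5 − 157.1 = 17.37 kN.
Span CE, ΣM about E: R_C^{CE}·4 = 114.7 + 87.64, so R_C^{CE} = 50.58 kN and R_E = 86 − 50.58 = 35.42 kN.
R_C = 157.1 + 50.58 = 207.7 kN.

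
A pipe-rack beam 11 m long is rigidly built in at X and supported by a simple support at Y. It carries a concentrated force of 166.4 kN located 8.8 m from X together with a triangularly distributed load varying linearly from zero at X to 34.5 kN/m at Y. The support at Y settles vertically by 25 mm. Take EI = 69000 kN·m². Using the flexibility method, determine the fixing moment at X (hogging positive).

Take the reaction at Y as the redundant and release it; the primary structure is a cantilever fixed at X.
Downward deflection at the released point Y due to the loads:
  point load 166.4 at a = 8.8: Pa²(3L − a)/(6EI) = 51974/EI
  triangular load, peak 34.5 at the free end: 11w₀L⁴/(120EI) = 46302/EI
  δ_0 = 98276/EI
Tip deflection under a unit load at Y: L³/(3EI) = 443.7/EI.
With EI = 69000 kN·m²: δ_0 = 1.4243 m and δ_{YY} = 0.00643 m/kN.
Compatibility — the beam at Y must follow the support down by 0.025 m: δ_0 − R_Y·δ_{YY} = 0.025, so R_Y = (1.4243 − 0.025)/0.00643 = 217.6 kN.
Moment equilibrium about X: M_X = Σ(load moments about X) − R_Y·L = 2856 − 217.6×11 = 462 kN·m.

M_X = 462 kN·m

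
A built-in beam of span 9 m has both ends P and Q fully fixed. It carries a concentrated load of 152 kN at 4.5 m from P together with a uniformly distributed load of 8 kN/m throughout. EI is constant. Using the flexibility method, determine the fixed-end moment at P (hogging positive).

Release both end moments; the primary structure is a simply-supported span PQ with redundants M_P and M_Q.
End rotations of the released simple span under the applied load (×1/EI):
  at P: point load 152 at a = 4.5: Pab(L + b)/(6LEI) = 769.5/EI
  at Q: point load 152 at a = 4.5: Pab(L + a)/(6LEI) = 769.5/EI
  at P: UDL 8: wL³/(24EI) = 243/EI
  at Q: UDL 8: wL³/(24EI) = 243/EI
  θ_P0 = 1012/EI,  θ_Q0 = 1012/EI
Flexibility coefficients: a unit moment at one end gives L/(3EI) there and L/(6EI) at the far end, so f₁₁ = f₂₂ = 3/EI and f₁₂ = f₂₁ = 1.5/EI.
Compatibility — zero rotation at each built-in end:
  3 M_P + 1.5 M_Q = 1012
  1.5 M_P + 3 M_Q = 1012
Solving the pair gives M_P = 225 kN·m and M_Q = 225 kN·m (hogging).

M_P = 225 kN·m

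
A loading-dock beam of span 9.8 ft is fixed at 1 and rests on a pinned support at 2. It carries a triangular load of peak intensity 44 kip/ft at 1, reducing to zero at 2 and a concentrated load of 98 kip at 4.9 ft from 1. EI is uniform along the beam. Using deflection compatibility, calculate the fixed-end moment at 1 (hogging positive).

Take the reaction at 2 as the redundant and release it; the primary structure is a cantilever fixed at 1.
Free-end deflection of the primary structure under the applied loading (downward +):
  triangular load, peak 44 at the fixed end: w₀L⁴/(30EI) = 13528/EI
  point load 98 at a = 4.9: Pa²(3L − a)/(6EI) = 9608/EI
  δ_0 = 23136/EI
Flexibility coefficient — unit upward force at 2: δ_{22} = L³/(3EI) = 313.7/EI.
The prop prevents deflection at 2: R_2 = δ_0/δ_{22} = 23136/313.7 = 73.75 kip.
Moment equilibrium about 1: M_1 = Σ(load moments about 1) − R_2·L = 1184 − 73.75×9.8 = 461.8 kip·ft.

M_1 = 461.8 kip·ft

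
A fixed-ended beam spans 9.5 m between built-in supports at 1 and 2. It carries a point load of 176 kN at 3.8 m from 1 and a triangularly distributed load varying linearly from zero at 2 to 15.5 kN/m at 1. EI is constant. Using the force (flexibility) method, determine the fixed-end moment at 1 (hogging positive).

Release both end moments; the primary structure is a simply-supported span 12 with redundants M_1 and M_2.
End rotations of the released simple span under the applied load (×1/EI):
  at 1: point load 176 at a = 3.8: Pab(L + b)/(6LEI) = 1017/EI
  at 2: point load 176 at a = 3.8: Pab(L + a)/(6LEI) = 889.5/EI
  at 1: triangular load, peak 15.5: w₀L³/(45EI) = 295.3/EI
  at 2: triangular load, peak 15.5: 7w₀L³/(360EI) = 258.4/EI
  θ_10 = 1312/EI,  θ_20 = 1148/EI
Flexibility coefficients: a unit moment at one end gives L/(3EI) there and L/(6EI) at the far end, so f₁₁ = f₂₂ = 3.167/EI and f₁₂ = f₂₁ = 1.583/EI.
Compatibility — zero rotation at each built-in end:
  3.167 M_1 + 1.583 M_2 = 1312
  1.583 M_1 + 3.167 M_2 = 1148
Solving the pair gives M_1 = 310.7 kN·m and M_2 = 207.1 kN·m (hogging).

M_1 = 310.7 kN·m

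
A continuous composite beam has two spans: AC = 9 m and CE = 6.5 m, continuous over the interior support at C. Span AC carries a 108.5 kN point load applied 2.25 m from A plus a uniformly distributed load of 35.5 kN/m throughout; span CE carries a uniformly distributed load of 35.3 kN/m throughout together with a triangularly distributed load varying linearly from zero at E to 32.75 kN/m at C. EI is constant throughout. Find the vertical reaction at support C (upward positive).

R_C = 476.4 kN

Release continuity at C by inserting a hinge; the redundant is the internal moment M_C. The primary structure is two simply-supported spans AC and CE.
Discontinuity in slope at C on the released structure — sum the simple-span end rotations:
  span AC: point load 108.5 at a = 2.25: Pab(L + a)/(6LEI) = 343.3/EI
  span AC: UDL 35.5: wL³/(24EI) = 1078/EI
  span CE: UDL 35.3: wL³/(24EI) = 403.9/EI
  span CE: triangular load, peak 32.75: w₀L³/(45EI) = 199.9/EI
  relative rotation θ_0 = (1422 + 603.8)/EI = 2025/EI
A unit hogging moment at C produces rotation L₁/(3EI) + L₂/(3EI) = 5.167/EI.
Slope continuity at C: θ_0 = M_C·5.167/EI, so M_C = 2025/5.167 = 392 kN·m (hogging).
Span AC, ΣM about A with M_C applied at C: R_C^{AC}·9 = 1682 + 392, so R_C^{AC} = 230.4 kN and R_A = 428 − 230.4 = 197.6 kN.
Span CE, ΣM about E: R_C^{CE}·6.5 = 1207 + 392, so R_C^{CE} = 246 kN and R_E = 335.9 − 246 = 89.89 kN.
R_C = 230.4 + 246 = 476.4 kN.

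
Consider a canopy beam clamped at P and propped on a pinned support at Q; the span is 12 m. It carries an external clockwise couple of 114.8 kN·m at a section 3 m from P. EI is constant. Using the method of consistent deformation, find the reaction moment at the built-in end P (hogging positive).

M_P = 39.46 kN·m

Release the roller at Q. Primary structure: cantilever fixed at P.
Primary-structure tip deflection at Q by superposition:
  clockwise couple 114.8 at a = 3: M₀a(2L − a)/(2EI) = 3616/EI
Flexibility coefficient — unit upward force at Q: δ_{QQ} = L³/(3EI) = 576/EI.
The prop prevents deflection at Q: R_Q = δ_0/δ_{QQ} = 3616/576 = 6.278 kN.
Moment equilibrium about P: M_P = Σ(load moments about P) − R_Q·L = 114.8 − 6.278×12 = 39.46 kN·m.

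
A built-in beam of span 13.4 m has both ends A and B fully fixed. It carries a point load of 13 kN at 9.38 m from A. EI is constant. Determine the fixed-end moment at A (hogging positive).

M_A = 10.97 kN·m

Release both end moments; the primary structure is a simply-supported span AB with redundants M_A and M_B.
On the primary (simply-supported) span, the end slopes from the loading are:
  at A: point load 13 at a = 9.38: Pab(L + b)/(6LEI) = 106.2/EI
  at B: point load 13 at a = 9.38: Pab(L + a)/(6LEI) = 138.9/EI
  θ_A0 = 106.2/EI,  θ_B0 = 138.9/EI
Flexibility coefficients: a unit moment at one end gives L/(3EI) there and L/(6EI) at the far end, so f₁₁ = f₂₂ = 4.467/EI and f₁₂ = f₂₁ = 2.233/EI.
Compatibility — zero rotation at each built-in end:
  4.467 M_A + 2.233 M_B = 106.2
  2.233 M_A + 4.467 M_B = 138.9
Solving the pair gives M_A = 10.97 kN·m and M_B = 25.61 kN·m (hogging).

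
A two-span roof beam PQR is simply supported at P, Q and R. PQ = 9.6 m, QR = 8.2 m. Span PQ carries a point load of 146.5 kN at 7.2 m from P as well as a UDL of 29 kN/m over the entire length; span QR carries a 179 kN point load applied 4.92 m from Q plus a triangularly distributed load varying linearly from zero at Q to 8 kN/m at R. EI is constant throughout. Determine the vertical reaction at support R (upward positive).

R_R = 76.5 kN

Insert a hinge at Q; M_Q is the redundant, and each span becomes simply supported.
Rotations at Q on the released spans (each span's end-slope, ×1/EI):
  span PQ: point load 146.5 at a = 7.2: Pab(L + a)/(6LEI) = 738.4/EI
  span PQ: UDL 29: wL³/(24EI) = 1069/EI
  span QR: point load 179 at a = 4.92: Pab(L + b)/(6LEI) = 674/EI
  span QR: triangular load, peak 8: 7w₀L³/(360EI) = 85.77/EI
  relative rotation θ_0 = (1807 + 759.8)/EI = 2567/EI
A unit hogging moment at Q produces rotation L₁/(3EI) + L₂/(3EI) = 5.933/EI.
Slope continuity at Q: θ_0 = M_Q·5.933/EI, so M_Q = 2567/5.933 = 432.7 kN·m (hogging).
Span QR, ΣM about R: R_Q^{QR}·8.2 = 676.8 + 432.7, so R_Q^{QR} = 135.3 kN and R_R = 211.8 − 135.3 = 76.5 kN.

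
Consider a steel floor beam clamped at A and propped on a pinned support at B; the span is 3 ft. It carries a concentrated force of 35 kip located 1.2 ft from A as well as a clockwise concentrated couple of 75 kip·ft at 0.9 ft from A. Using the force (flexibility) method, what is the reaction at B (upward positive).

R_B = 26.41 kip

Release the roller at B. Primary structure: cantilever fixed at A.
Deflection at B on the released cantilever, summing each load's contribution:
  point load 35 at a = 1.2: Pa²(3L − a)/(6EI) = 65.52/EI
  clockwise couple 75 at a = 0.9: M₀a(2L − a)/(2EI) = 172.1/EI
  δ_0 = 237.6/EI
Flexibility coefficient — unit upward force at B: δ_{BB} = L³/(3EI) = 9/EI.
The prop prevents deflection at B: R_B = δ_0/δ_{BB} = 237.6/9 = 26.41 kip.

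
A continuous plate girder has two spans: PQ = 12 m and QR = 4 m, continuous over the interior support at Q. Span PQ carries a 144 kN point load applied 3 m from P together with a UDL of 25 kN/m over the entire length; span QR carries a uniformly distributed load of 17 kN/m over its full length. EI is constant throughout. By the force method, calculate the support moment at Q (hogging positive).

M_Q = 497.9 kN·m

Insert a hinge at Q; M_Q is the redundant, and each span becomes simply supported.
Rotations at Q on the released spans (each span's end-slope, ×1/EI):
  span PQ: point load 144 at a = 3: Pab(L + a)/(6LEI) = 810/EI
  span PQ: UDL 25: wL³/(24EI) = 1800/EI
  span QR: UDL 17: wL³/(24EI) = 45.33/EI
  relative rotation θ_0 = (2610 + 45.33)/EI = 2655/EI
A unit hogging moment at Q produces rotation L₁/(3EI) + L₂/(3EI) = 5.333/EI.
Slope continuity at Q: θ_0 = M_Q·5.333/EI, so M_Q = 2655/5.333 = 497.9 kN·m (hogging).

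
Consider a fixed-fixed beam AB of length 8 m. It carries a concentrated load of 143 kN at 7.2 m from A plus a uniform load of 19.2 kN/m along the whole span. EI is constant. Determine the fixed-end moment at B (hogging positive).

Release both end moments; the primary structure is a simply-supported span AB with redundants M_A and M_B.
On the primary (simply-supported) span, the end slopes from the loading are:
  at A: point load 143 at a = 7.2: Pab(L + b)/(6LEI) = 151/EI
  at B: point load 143 at a = 7.2: Pab(L + a)/(6LEI) = 260.8/EI
  at A: UDL 19.2: wL³/(24EI) = 409.6/EI
  at B: UDL 19.2: wL³/(24EI) = 409.6/EI
  θ_A0 = 560.6/EI,  θ_B0 = 670.4/EI
Flexibility coefficients: a unit moment at one end gives L/(3EI) there and L/(6EI) at the far end, so f₁₁ = f₂₂ = 2.667/EI and f₁₂ = f₂₁ = 1.333/EI.
Compatibility — zero rotation at each built-in end:
  2.667 M_A + 1.333 M_B = 560.6
  1.333 M_A + 2.667 M_B = 670.4
Solving the pair gives M_A = 112.7 kN·m and M_B = 195.1 kN·m (hogging).

M_B = 195.1 kN·m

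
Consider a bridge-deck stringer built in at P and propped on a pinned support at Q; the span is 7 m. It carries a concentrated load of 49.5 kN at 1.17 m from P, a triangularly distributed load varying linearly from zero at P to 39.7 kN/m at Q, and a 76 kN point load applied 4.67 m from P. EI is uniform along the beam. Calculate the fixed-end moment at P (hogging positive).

Release the roller at Q. Primary structure: cantilever fixed at P.
Downward deflection at the released point Q due to the loads:
  point load 49.5 at a = 1.17: Pa²(3L − a)/(6EI) = 223.9/EI
  triangular load, peak 39.7 at the free end: 11w₀L⁴/(120EI) = 8738/EI
  point load 76 at a = 4.67: Pa²(3L − a)/(6EI) = 4511/EI
  δ_0 = 13473/EI
Flexibility coefficient — unit upward force at Q: δ_{QQ} = L³/(3EI) = 114.3/EI.
The prop prevents deflection at Q: R_Q = δ_0/δ_{QQ} = 13473/114.3 = 117.8 kN.
Moment equilibrium about P: M_P = Σ(load moments about P) − R_Q·L = 1061 − 117.8×7 = 236.4 kN·m.

M_P = 236.4 kN·m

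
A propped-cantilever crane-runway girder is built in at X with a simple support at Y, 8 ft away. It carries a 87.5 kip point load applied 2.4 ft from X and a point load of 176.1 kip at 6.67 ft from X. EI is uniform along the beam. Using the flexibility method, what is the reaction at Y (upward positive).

Release the roller at Y. Primary structure: cantilever fixed at X.
Downward deflection at the released point Y due to the loads:
  point load 87.5 at a = 2.4: Pa²(3L − a)/(6EI) = 1814/EI
  point load 176.1 at a = 6.67: Pa²(3L − a)/(6EI) = 22629/EI
  δ_0 = 24443/EI
Tip deflection under a unit load at Y: L³/(3EI) = 170.7/EI.
The prop prevents deflection at Y: R_Y = δ_0/δ_{YY} = 24443/170.7 = 143.2 kip.

R_Y = 143.2 kip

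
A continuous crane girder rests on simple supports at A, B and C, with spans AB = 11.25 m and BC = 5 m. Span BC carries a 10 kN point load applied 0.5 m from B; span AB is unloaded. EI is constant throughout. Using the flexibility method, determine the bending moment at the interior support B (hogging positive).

M_B = 1.315 kN·m

Release continuity at B by inserting a hinge; the redundant is the internal moment M_B. The primary structure is two simply-supported spans AB and BC.
Discontinuity in slope at B on the released structure — sum the simple-span end rotations:
  span BC: point load 10 at a = 0.5: Pab(L + b)/(6LEI) = 7.125/EI
  relative rotation θ_0 = (0 + 7.125)/EI = 7.125/EI
A unit hogging moment at B produces rotation L₁/(3EI) + L₂/(3EI) = 5.417/EI.
Compatibility: M_B·(L₁+L₂)/(3EI) = θ_0, giving M_B = 1.315 kN·m (hogging).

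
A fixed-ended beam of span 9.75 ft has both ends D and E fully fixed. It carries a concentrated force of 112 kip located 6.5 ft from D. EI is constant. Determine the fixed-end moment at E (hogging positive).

Take the two fixed-end moments M_D, M_E as redundants; the released structure is the simple span DE.
Simple-span end rotations at D and E under the given loads:
  at D: point load 112 at a = 6.5: Pab(L + b)/(6LEI) = 525.8/EI
  at E: point load 112 at a = 6.5: Pab(L + a)/(6LEI) = 657.2/EI
  θ_D0 = 525.8/EI,  θ_E0 = 657.2/EI
Flexibility coefficients: a unit moment at one end gives L/(3EI) there and L/(6EI) at the far end, so f₁₁ = f₂₂ = 3.25/EI and f₁₂ = f₂₁ = 1.625/EI.
Compatibility — zero rotation at each built-in end:
  3.25 M_D + 1.625 M_E = 525.8
  1.625 M_D + 3.25 M_E = 657.2
Solving the pair gives M_D = 80.89 kip·ft and M_E = 161.8 kip·ft (hogging).

M_E = 161.8 kip·ft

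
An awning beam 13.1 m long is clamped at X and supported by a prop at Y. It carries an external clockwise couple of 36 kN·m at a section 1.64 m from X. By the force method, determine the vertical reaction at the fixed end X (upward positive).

R_X = -0.9675 kN

Take the reaction at Y as the redundant and release it; the primary structure is a cantilever fixed at X.
Primary-structure tip deflection at Y by superposition:
  clockwise couple 36 at a = 1.64: M₀a(2L − a)/(2EI) = 725/EI
Tip deflection under a unit load at Y: L³/(3EI) = 749.4/EI.
Compatibility at Y: δ_0 − R_Y·δ_{YY} = 0, so R_Y = 725/749.4 = 0.9675 kN.
Vertical equilibrium: R_X = ΣP − R_Y = 0 − 0.9675 = -0.9675 kN.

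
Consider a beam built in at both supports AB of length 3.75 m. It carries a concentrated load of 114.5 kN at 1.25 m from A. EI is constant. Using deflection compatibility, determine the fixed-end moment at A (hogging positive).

M_A = 63.61 kN·m

Take the two fixed-end moments M_A, M_B as redundants; the released structure is the simple span AB.
End rotations of the released simple span under the applied load (×1/EI):
  at A: point load 114.5 at a = 1.25: Pab(L + b)/(6LEI) = 99.39/EI
  at B: point load 114.5 at a = 1.25: Pab(L + a)/(6LEI) = 79.51/EI
  θ_A0 = 99.39/EI,  θ_B0 = 79.51/EI
Flexibility coefficients: a unit moment at one end gives L/(3EI) there and L/(6EI) at the far end, so f₁₁ = f₂₂ = 1.25/EI and f₁₂ = f₂₁ = 0.625/EI.
Compatibility — zero rotation at each built-in end:
  1.25 M_A + 0.625 M_B = 99.39
  0.625 M_A + 1.25 M_B = 79.51
Solving the pair gives M_A = 63.61 kN·m and M_B = 31.81 kN·m (hogging).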